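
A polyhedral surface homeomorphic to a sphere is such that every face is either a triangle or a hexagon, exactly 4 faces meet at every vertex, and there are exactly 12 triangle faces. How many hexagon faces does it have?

2

Let x be the number of hexagons; then F = 12 + x.
Edge–face incidences: 2E = 3·12 + 6·x = 36 + 6x.
Every vertex has degree 4, so 4V = 2E.
Euler: V − E + F = 2 ⇒ (2E)/4 − E + (12 + x) = 2.
Multiply by 8: 2·(2E) − 4·(2E) + 8·(12 + x) = 16, i.e. 96 + 8x − 2·(36 + 6x) = 16.
Collecting terms: −4x + 24 = 16, so −4x = −8, so x = 2.
Then 2E = 36 + 6·2 = 48, so E = 24, V = 2E/4 = 12, F = 12 + 2 = 14.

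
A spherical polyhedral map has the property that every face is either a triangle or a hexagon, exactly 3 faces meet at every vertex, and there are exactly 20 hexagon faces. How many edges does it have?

66

Let x be the number of triangles; then F = 20 + x.
Edge–face incidences: 2E = 6·20 + 3·x = 120 + 3x.
Every vertex has degree 3, so 3V = 2E.
Euler: V − E + F = 2 ⇒ (2E)/3 − E + (20 + x) = 2.
Multiply by 6: 2·(2E) − 3·(2E) + 6·(20 + x) = 12, i.e. 120 + 6x − (120 + 3x) = 12.
Collecting terms: 3x = 12, so x = 4.
Then 2E = 120 + 3·4 = 132, so E = 66, V = 2E/3 = 44, F = 20 + 4 = 24.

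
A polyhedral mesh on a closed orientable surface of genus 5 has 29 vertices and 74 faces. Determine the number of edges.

111

For a closed orientable surface of genus 5, χ = 2 − 2·5 = -8.
E = V + F − (-8) = 29 + 74 − (-8) = 111.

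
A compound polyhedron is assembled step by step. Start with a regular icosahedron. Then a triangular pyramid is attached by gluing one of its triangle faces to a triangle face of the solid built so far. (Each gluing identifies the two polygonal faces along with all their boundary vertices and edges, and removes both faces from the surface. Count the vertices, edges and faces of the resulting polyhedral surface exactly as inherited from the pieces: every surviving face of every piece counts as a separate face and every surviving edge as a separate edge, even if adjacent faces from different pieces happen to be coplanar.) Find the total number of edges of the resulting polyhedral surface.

A regular icosahedron: V=12, E=30, F=20.
Attach a triangular pyramid (V=4, E=6, F=4) along a 3-gon: merge 3 vertices and 3 edges, delete both glued faces → V=13, E=33, F=22.
Check: V − E + F = 13 − 33 + 22 = 2.

33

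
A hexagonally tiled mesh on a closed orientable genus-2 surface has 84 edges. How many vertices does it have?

54

χ = 2 − 2·2 = -2, and every face is a hexagon so 6F = 2E.
F = 2E/6 = 28. Then V = -2 + E − F = -2 + 84 − 28 = 54.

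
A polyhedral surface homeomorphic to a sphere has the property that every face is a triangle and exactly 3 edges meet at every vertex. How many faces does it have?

4

Each face has 3 edges and each edge borders two faces, so 2E = 3F.
Each vertex has degree 3, so 3V = 2E and hence V = 3F/3.
Euler: V − E + F = 2 ⇒ (3F/3) − (3F/2) + F = 2.
Multiply by 6: (6 − 9 + 6)F = 12, i.e. 3F = 12.
So F = 4, E = 3·4/2 = 6, V = 3·4/3 = 4.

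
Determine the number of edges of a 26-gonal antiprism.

104

An antiprism on an n-gon has two n-gon caps and 2n triangles: V = 2·26 = 52, E = 4·26 = 104, F = 2·26 + 2 = 54.
Check: V − E + F = 52 − 104 + 54 = 2.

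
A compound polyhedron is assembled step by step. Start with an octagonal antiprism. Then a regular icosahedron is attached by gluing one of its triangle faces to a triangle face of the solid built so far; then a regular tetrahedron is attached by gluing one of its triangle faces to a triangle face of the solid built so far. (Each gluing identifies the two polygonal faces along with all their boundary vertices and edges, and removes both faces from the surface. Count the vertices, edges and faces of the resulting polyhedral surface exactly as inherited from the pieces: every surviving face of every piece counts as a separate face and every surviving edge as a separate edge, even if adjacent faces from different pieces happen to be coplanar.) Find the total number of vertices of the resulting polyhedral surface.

An octagonal antiprism: V=16, E=32, F=18.
Attach a regular icosahedron (V=12, E=30, F=20) along a 3-gon: merge 3 vertices and 3 edges, delete both glued faces → V=25, E=59, F=36.
Attach a regular tetrahedron (V=4, E=6, F=4) along a 3-gon: merge 3 vertices and 3 edges, delete both glued faces → V=26, E=62, F=38.
Check: V − E + F = 26 − 62 + 38 = 2.

26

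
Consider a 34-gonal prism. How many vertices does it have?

68

A prism on an n-gon has two n-gon bases and n rectangular sides: V = 2·34 = 68, E = 3·34 = 102, F = 34 + 2 = 36.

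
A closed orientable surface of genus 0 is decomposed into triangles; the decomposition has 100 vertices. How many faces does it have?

196

χ = 2 − 2·0 = 2, and every face is a triangle so 3F = 2E.
V − E + F = 2 with E = 3F/2 gives 100 − (3/2 − 1)·F = 2, so F = 196 and E = 294.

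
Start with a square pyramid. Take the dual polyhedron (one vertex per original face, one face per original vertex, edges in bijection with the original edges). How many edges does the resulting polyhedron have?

The base solid has V = 5, E = 8, F = 5.
The dual swaps V and F and preserves E: V′ = F = 5, E′ = E = 8, F′ = V = 5.

8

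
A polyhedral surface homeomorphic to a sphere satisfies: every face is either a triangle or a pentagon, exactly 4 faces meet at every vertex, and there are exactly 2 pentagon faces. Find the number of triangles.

10

Let x be the number of triangles; then F = 2 + x.
Edge–face incidences: 2E = 5·2 + 3·x = 10 + 3x.
Every vertex has degree 4, so 4V = 2E.
Euler: V − E + F = 2 ⇒ (2E)/4 − E + (2 + x) = 2.
Multiply by 8: 2·(2E) − 4·(2E) + 8·(2 + x) = 16, i.e. 16 + 8x − 2·(10 + 3x) = 16.
Collecting terms: 2x − 4 = 16, so 2x = 20, so x = 10.
Then 2E = 10 + 3·10 = 40, so E = 20, V = 2E/4 = 10, F = 2 + 10 = 12.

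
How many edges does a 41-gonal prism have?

123

A prism on an n-gon has two n-gon bases and n rectangular sides: V = 2·41 = 82, E = 3·41 = 123, F = 41 + 2 = 43.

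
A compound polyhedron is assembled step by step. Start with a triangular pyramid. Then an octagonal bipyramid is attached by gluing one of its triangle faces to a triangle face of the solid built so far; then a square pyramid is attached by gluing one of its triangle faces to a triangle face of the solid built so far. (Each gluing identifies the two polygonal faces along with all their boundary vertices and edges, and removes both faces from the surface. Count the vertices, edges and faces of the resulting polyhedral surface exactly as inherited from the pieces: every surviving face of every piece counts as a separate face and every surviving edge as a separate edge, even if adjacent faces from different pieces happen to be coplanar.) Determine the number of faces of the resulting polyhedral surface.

21

A triangular pyramid: V=4, E=6, F=4.
Attach an octagonal bipyramid (V=10, E=24, F=16) along a 3-gon: merge 3 vertices and 3 edges, delete both glued faces → V=11, E=27, F=18.
Attach a square pyramid (V=5, E=8, F=5) along a 3-gon: merge 3 vertices and 3 edges, delete both glued faces → V=13, E=32, F=21.
Check: V − E + F = 13 − 32 + 21 = 2.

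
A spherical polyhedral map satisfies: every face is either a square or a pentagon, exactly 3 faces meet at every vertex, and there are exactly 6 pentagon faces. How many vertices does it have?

14

Let x be the number of squares; then F = 6 + x.
Edge–face incidences: 2E = 5·6 + 4·x = 30 + 4x.
Every vertex has degree 3, so 3V = 2E.
Euler: V − E + F = 2 ⇒ (2E)/3 − E + (6 + x) = 2.
Multiply by 6: 2·(2E) − 3·(2E) + 6·(6 + x) = 12, i.e. 36 + 6x − (30 + 4x) = 12.
Collecting terms: 2x + 6 = 12, so 2x = 6, so x = 3.
Then 2E = 30 + 4·3 = 42, so E = 21, V = 2E/3 = 14, F = 6 + 3 = 9.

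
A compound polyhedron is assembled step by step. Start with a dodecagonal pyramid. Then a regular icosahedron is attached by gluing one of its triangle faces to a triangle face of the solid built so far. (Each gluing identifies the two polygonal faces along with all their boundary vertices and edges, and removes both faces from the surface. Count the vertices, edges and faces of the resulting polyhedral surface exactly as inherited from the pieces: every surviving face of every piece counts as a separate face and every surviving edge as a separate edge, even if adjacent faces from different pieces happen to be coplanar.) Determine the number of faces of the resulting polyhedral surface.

31

A dodecagonal pyramid: V=13, E=24, F=13.
Attach a regular icosahedron (V=12, E=30, F=20) along a 3-gon: merge 3 vertices and 3 edges, delete both glued faces → V=22, E=51, F=31.
Check: V − E + F = 22 − 51 + 31 = 2.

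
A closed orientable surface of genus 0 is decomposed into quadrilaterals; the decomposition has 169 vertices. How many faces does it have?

χ = 2 − 2·0 = 2, and every face is a square so 4F = 2E.
V − E + F = 2 with E = 4F/2 gives 169 − (4/2 − 1)·F = 2, so F = 167 and E = 334.

167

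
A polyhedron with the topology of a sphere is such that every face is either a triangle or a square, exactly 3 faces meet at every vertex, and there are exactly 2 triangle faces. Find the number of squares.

Let x be the number of squares; then F = 2 + x.
Edge–face incidences: 2E = 3·2 + 4·x = 6 + 4x.
Every vertex has degree 3, so 3V = 2E.
Euler: V − E + F = 2 ⇒ (2E)/3 − E + (2 + x) = 2.
Multiply by 6: 2·(2E) − 3·(2E) + 6·(2 + x) = 12, i.e. 12 + 6x − (6 + 4x) = 12.
Collecting terms: 2x + 6 = 12, so 2x = 6, so x = 3.
Then 2E = 6 + 4·3 = 18, so E = 9, V = 2E/3 = 6, F = 2 + 3 = 5.

3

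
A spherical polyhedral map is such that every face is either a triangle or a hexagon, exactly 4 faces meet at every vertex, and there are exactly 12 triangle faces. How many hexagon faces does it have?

2

Let x be the number of hexagons; then F = 12 + x.
Edge–face incidences: 2E = 3·12 + 6·x = 36 + 6x.
Every vertex has degree 4, so 4V = 2E.
Euler: V − E + F = 2 ⇒ (2E)/4 − E + (12 + x) = 2.
Multiply by 8: 2·(2E) − 4·(2E) + 8·(12 + x) = 16, i.e. 96 + 8x − 2·(36 + 6x) = 16.
Collecting terms: −4x + 24 = 16, so −4x = −8, so x = 2.
Then 2E = 36 + 6·2 = 48, so E = 24, V = 2E/4 = 12, F = 12 + 2 = 14.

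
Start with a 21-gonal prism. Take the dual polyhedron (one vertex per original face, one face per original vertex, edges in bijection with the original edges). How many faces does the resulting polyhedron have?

42

The base solid has V = 42, E = 63, F = 23.
The dual swaps V and F and preserves E: V′ = F = 23, E′ = E = 63, F′ = V = 42.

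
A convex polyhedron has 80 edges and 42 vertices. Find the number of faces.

40

Here V − E + F = 2.
F = 2 − V + E = 2 − 42 + 80 = 40.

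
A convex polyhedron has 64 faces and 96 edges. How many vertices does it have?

Here V − E + F = 2.
V = 2 + E − F = 2 + 96 − 64 = 34.

34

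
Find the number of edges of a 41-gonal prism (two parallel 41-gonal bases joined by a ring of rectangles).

A prism on an n-gon has two n-gon bases and n rectangular sides: V = 2·41 = 82, E = 3·41 = 123, F = 41 + 2 = 43.

123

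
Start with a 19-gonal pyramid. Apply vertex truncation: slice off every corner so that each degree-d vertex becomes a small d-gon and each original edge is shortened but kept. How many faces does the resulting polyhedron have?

40

The base solid has V = 20, E = 38, F = 20.
Truncation replaces each original edge-end by a new vertex, so V′ = 2E = 76.
Each original edge survives, and each old vertex of degree d contributes d new edges; summing degrees gives Σd = 2E, so E′ = E + 2E = 3E = 114.
Each original face survives and each original vertex becomes one new face: F′ = F + V = 40.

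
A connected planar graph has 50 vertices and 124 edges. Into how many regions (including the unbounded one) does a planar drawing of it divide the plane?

76

Euler's formula for a connected plane graph: V − E + F = 2, so F = 2 − 50 + 124 = 76.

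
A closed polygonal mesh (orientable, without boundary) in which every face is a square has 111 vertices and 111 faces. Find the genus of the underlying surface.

Every face is a square, so 2E = 4·111 = 444, giving E = 222.
χ = V − E + F = 111 − 222 + 111 = 0.
For a closed orientable surface χ = 2 − 2g, so g = (2 − (0))/2 = 1.

1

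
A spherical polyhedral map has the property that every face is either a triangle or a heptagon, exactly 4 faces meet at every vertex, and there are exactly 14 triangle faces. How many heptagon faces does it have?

Let x be the number of heptagons; then F = 14 + x.
Edge–face incidences: 2E = 3·14 + 7·x = 42 + 7x.
Every vertex has degree 4, so 4V = 2E.
Euler: V − E + F = 2 ⇒ (2E)/4 − E + (14 + x) = 2.
Multiply by 8: 2·(2E) − 4·(2E) + 8·(14 + x) = 16, i.e. 112 + 8x − 2·(42 + 7x) = 16.
Collecting terms: −6x + 28 = 16, so −6x = −12, so x = 2.
Then 2E = 42 + 7·2 = 56, so E = 28, V = 2E/4 = 14, F = 14 + 2 = 16.

2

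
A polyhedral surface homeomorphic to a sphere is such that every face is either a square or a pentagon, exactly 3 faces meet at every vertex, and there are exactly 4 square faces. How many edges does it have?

Let x be the number of pentagons; then F = 4 + x.
Edge–face incidences: 2E = 4·4 + 5·x = 16 + 5x.
Every vertex has degree 3, so 3V = 2E.
Euler: V − E + F = 2 ⇒ (2E)/3 − E + (4 + x) = 2.
Multiply by 6: 2·(2E) − 3·(2E) + 6·(4 + x) = 12, i.e. 24 + 6x − (16 + 5x) = 12.
Collecting terms: x + 8 = 12, so x = 4.
Then 2E = 16 + 5·4 = 36, so E = 18, V = 2E/3 = 12, F = 4 + 4 = 8.

18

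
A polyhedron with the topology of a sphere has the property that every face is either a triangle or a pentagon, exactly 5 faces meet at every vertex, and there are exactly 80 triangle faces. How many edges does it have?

Let x be the number of pentagons; then F = 80 + x.
Edge–face incidences: 2E = 3·80 + 5·x = 240 + 5x.
Every vertex has degree 5, so 5V = 2E.
Euler: V − E + F = 2 ⇒ (2E)/5 − E + (80 + x) = 2.
Multiply by 10: 2·(2E) − 5·(2E) + 10·(80 + x) = 20, i.e. 800 + 10x − 3·(240 + 5x) = 20.
Collecting terms: −5x + 80 = 20, so −5x = −60, so x = 12.
Then 2E = 240 + 5·12 = 300, so E = 150, V = 2E/5 = 60, F = 80 + 12 = 92.

150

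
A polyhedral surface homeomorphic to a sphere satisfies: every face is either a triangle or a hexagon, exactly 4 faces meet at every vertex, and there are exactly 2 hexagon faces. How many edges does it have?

24

Let x be the number of triangles; then F = 2 + x.
Edge–face incidences: 2E = 6·2 + 3·x = 12 + 3x.
Every vertex has degree 4, so 4V = 2E.
Euler: V − E + F = 2 ⇒ (2E)/4 − E + (2 + x) = 2.
Multiply by 8: 2·(2E) − 4·(2E) + 8·(2 + x) = 16, i.e. 16 + 8x − 2·(12 + 3x) = 16.
Collecting terms: 2x − 8 = 16, so 2x = 24, so x = 12.
Then 2E = 12 + 3·12 = 48, so E = 24, V = 2E/4 = 12, F = 2 + 12 = 14.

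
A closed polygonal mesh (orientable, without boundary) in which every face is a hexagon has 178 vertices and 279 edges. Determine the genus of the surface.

Every face is a hexagon and each edge borders two faces, so 6F = 2·279, giving F = 93.
χ = V − E + F = 178 − 279 + 93 = -8.
For a closed orientable surface χ = 2 − 2g, so g = (2 − (-8))/2 = 5.

5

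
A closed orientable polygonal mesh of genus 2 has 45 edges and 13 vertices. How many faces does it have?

For a closed orientable surface of genus 2, χ = 2 − 2·2 = -2.
F = -2 − V + E = -2 − 13 + 45 = 30.

30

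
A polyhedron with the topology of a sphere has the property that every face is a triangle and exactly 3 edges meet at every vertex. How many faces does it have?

Each face has 3 edges and each edge borders two faces, so 2E = 3F.
Each vertex has degree 3, so 3V = 2E and hence V = 3F/3.
Euler: V − E + F = 2 ⇒ (3F/3) − (3F/2) + F = 2.
Multiply by 6: (6 − 9 + 6)F = 12, i.e. 3F = 12.
So F = 4, E = 3·4/2 = 6, V = 3·4/3 = 4.

4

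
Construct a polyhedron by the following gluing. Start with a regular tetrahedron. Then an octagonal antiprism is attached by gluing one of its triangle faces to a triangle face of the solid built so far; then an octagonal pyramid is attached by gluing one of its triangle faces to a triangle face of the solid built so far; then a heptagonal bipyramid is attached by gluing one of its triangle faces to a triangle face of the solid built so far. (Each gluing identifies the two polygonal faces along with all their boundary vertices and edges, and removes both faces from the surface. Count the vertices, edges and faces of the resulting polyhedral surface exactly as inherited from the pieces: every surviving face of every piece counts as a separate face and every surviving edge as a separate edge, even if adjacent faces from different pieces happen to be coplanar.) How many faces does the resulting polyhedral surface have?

39

A regular tetrahedron: V=4, E=6, F=4.
Attach an octagonal antiprism (V=16, E=32, F=18) along a 3-gon: merge 3 vertices and 3 edges, delete both glued faces → V=17, E=35, F=20.
Attach an octagonal pyramid (V=9, E=16, F=9) along a 3-gon: merge 3 vertices and 3 edges, delete both glued faces → V=23, E=48, F=27.
Attach a heptagonal bipyramid (V=9, E=21, F=14) along a 3-gon: merge 3 vertices and 3 edges, delete both glued faces → V=29, E=66, F=39.
Check: V − E + F = 29 − 66 + 39 = 2.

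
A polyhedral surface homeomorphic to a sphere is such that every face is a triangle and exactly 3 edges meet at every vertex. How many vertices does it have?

4

Each face has 3 edges and each edge borders two faces, so 2E = 3F.
Each vertex has degree 3, so 3V = 2E and hence V = 3F/3.
Euler: V − E + F = 2 ⇒ (3F/3) − (3F/2) + F = 2.
Multiply by 6: (6 − 9 + 6)F = 12, i.e. 3F = 12.
So F = 4, E = 3·4/2 = 6, V = 3·4/3 = 4.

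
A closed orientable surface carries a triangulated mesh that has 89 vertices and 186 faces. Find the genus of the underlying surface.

3

Every face is a triangle, so 2E = 3·186 = 558, giving E = 279.
χ = V − E + F = 89 − 279 + 186 = -4.
For a closed orientable surface χ = 2 − 2g, so g = (2 − (-4))/2 = 3.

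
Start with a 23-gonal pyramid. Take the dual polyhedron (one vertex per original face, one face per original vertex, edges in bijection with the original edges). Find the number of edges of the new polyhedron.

The base solid has V = 24, E = 46, F = 24.
The dual swaps V and F and preserves E: V′ = F = 24, E′ = E = 46, F′ = V = 24.

46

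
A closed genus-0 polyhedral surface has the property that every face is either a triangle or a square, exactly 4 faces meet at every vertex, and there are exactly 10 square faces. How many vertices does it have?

Let x be the number of triangles; then F = 10 + x.
Edge–face incidences: 2E = 4·10 + 3·x = 40 + 3x.
Every vertex has degree 4, so 4V = 2E.
Euler: V − E + F = 2 ⇒ (2E)/4 − E + (10 + x) = 2.
Multiply by 8: 2·(2E) − 4·(2E) + 8·(10 + x) = 16, i.e. 80 + 8x − 2·(40 + 3x) = 16.
Collecting terms: 2x = 16, so x = 8.
Then 2E = 40 + 3·8 = 64, so E = 32, V = 2E/4 = 16, F = 10 + 8 = 18.

16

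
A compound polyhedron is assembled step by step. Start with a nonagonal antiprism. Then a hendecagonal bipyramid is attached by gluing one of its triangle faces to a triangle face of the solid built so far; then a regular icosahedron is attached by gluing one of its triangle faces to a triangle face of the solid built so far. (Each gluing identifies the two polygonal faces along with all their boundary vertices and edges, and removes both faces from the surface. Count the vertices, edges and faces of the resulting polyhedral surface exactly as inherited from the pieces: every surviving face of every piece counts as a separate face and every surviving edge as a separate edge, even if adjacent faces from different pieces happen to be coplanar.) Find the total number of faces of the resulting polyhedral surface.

A nonagonal antiprism: V=18, E=36, F=20.
Attach a hendecagonal bipyramid (V=13, E=33, F=22) along a 3-gon: merge 3 vertices and 3 edges, delete both glued faces → V=28, E=66, F=40.
Attach a regular icosahedron (V=12, E=30, F=20) along a 3-gon: merge 3 vertices and 3 edges, delete both glued faces → V=37, E=93, F=58.
Check: V − E + F = 37 − 93 + 58 = 2.

58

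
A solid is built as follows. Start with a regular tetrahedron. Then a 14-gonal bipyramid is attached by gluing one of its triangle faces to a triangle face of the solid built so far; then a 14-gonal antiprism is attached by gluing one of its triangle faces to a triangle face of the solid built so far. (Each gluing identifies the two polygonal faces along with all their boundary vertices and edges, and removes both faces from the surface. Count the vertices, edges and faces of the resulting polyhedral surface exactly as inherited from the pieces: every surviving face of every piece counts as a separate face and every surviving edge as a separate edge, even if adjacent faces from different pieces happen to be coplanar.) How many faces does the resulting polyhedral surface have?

58

A regular tetrahedron: V=4, E=6, F=4.
Attach a 14-gonal bipyramid (V=16, E=42, F=28) along a 3-gon: merge 3 vertices and 3 edges, delete both glued faces → V=17, E=45, F=30.
Attach a 14-gonal antiprism (V=28, E=56, F=30) along a 3-gon: merge 3 vertices and 3 edges, delete both glued faces → V=42, E=98, F=58.
Check: V − E + F = 42 − 98 + 58 = 2.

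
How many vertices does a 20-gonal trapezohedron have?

The n-trapezohedron (dual of the n-antiprism) has V = 2·20 + 2 = 42, E = 4·20 = 80, F = 2·20 = 40.
Check: V − E + F = 42 − 80 + 40 = 2.

42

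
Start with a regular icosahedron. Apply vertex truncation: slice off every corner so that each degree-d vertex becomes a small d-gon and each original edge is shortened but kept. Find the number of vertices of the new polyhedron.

The base solid has V = 12, E = 30, F = 20.
Truncation replaces each original edge-end by a new vertex, so V′ = 2E = 60.
Each original edge survives, and each old vertex of degree d contributes d new edges; summing degrees gives Σd = 2E, so E′ = E + 2E = 3E = 90.
Each original face survives and each original vertex becomes one new face: F′ = F + V = 32.

60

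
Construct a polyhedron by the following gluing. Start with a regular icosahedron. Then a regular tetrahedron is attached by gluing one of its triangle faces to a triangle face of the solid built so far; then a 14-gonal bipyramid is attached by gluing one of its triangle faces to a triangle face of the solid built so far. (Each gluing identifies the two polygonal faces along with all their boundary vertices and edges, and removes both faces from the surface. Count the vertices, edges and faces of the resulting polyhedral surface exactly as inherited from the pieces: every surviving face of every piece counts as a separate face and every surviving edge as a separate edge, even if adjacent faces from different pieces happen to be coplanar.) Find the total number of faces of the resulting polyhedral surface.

48

A regular icosahedron: V=12, E=30, F=20.
Attach a regular tetrahedron (V=4, E=6, F=4) along a 3-gon: merge 3 vertices and 3 edges, delete both glued faces → V=13, E=33, F=22.
Attach a 14-gonal bipyramid (V=16, E=42, F=28) along a 3-gon: merge 3 vertices and 3 edges, delete both glued faces → V=26, E=72, F=48.
Check: V − E + F = 26 − 72 + 48 = 2.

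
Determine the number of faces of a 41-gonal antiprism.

An antiprism on an n-gon has two n-gon caps and 2n triangles: V = 2·41 = 82, E = 4·41 = 164, F = 2·41 + 2 = 84.
Check: V − E + F = 82 − 164 + 84 = 2.

84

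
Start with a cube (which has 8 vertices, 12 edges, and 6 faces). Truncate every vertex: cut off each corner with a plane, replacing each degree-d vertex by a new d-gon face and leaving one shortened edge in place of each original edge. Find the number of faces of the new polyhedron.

14

Truncation replaces each original edge-end by a new vertex, so V′ = 2E = 24.
Each original edge survives, and each old vertex of degree d contributes d new edges; summing degrees gives Σd = 2E, so E′ = E + 2E = 3E = 36.
Each original face survives and each original vertex becomes one new face: F′ = F + V = 14.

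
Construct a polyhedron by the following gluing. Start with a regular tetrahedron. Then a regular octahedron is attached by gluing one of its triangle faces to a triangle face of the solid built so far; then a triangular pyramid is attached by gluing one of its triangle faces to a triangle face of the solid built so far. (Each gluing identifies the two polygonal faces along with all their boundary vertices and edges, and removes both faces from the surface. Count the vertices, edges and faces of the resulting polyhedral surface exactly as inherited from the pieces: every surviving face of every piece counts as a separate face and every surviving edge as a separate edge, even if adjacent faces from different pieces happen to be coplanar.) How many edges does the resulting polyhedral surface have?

18

A regular tetrahedron: V=4, E=6, F=4.
Attach a regular octahedron (V=6, E=12, F=8) along a 3-gon: merge 3 vertices and 3 edges, delete both glued faces → V=7, E=15, F=10.
Attach a triangular pyramid (V=4, E=6, F=4) along a 3-gon: merge 3 vertices and 3 edges, delete both glued faces → V=8, E=18, F=12.
Check: V − E + F = 8 − 18 + 12 = 2.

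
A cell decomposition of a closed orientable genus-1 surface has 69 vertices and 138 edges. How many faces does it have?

69

For a closed orientable surface of genus 1, χ = 2 − 2·1 = 0.
F = 0 − V + E = 0 − 69 + 138 = 69.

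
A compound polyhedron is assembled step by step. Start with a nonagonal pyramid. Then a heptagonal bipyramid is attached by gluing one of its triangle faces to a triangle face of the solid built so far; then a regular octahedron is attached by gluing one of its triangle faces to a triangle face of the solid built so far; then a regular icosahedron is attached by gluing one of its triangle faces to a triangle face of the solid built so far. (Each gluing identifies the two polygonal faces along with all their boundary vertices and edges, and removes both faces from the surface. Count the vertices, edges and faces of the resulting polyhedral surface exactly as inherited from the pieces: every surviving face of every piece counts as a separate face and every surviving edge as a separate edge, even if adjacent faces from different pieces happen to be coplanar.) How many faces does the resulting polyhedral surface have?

46

A nonagonal pyramid: V=10, E=18, F=10.
Attach a heptagonal bipyramid (V=9, E=21, F=14) along a 3-gon: merge 3 vertices and 3 edges, delete both glued faces → V=16, E=36, F=22.
Attach a regular octahedron (V=6, E=12, F=8) along a 3-gon: merge 3 vertices and 3 edges, delete both glued faces → V=19, E=45, F=28.
Attach a regular icosahedron (V=12, E=30, F=20) along a 3-gon: merge 3 vertices and 3 edges, delete both glued faces → V=28, E=72, F=46.
Check: V − E + F = 28 − 72 + 46 = 2.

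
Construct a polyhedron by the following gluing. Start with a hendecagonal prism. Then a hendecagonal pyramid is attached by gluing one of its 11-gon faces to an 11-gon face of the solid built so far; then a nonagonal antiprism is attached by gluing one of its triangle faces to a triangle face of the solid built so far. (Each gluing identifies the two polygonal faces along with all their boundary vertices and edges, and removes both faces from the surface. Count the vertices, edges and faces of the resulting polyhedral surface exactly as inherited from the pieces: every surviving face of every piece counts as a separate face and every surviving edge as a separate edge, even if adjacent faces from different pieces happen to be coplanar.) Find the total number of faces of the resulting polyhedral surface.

41

A hendecagonal prism: V=22, E=33, F=13.
Attach a hendecagonal pyramid (V=12, E=22, F=12) along an 11-gon: merge 11 vertices and 11 edges, delete both glued faces → V=23, E=44, F=23.
Attach a nonagonal antiprism (V=18, E=36, F=20) along a 3-gon: merge 3 vertices and 3 edges, delete both glued faces → V=38, E=77, F=41.
Check: V − E + F = 38 − 77 + 41 = 2.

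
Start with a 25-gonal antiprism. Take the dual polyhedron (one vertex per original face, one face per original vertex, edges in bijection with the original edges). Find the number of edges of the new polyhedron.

The base solid has V = 50, E = 100, F = 52.
The dual swaps V and F and preserves E: V′ = F = 52, E′ = E = 100, F′ = V = 50.

100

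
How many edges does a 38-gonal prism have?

114

A prism on an n-gon has two n-gon bases and n rectangular sides: V = 2·38 = 76, E = 3·38 = 114, F = 38 + 2 = 40.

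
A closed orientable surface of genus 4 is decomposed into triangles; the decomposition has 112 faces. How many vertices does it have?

50

χ = 2 − 2·4 = -6, and every face is a triangle so 3F = 2E.
E = 3·112/2 = 168. Then V = -6 + E − F = -6 + 168 − 112 = 50.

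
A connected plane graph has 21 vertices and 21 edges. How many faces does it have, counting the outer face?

2

Euler's formula for a connected plane graph: V − E + F = 2, so F = 2 − 21 + 21 = 2.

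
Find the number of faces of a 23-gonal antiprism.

48

An antiprism on an n-gon has two n-gon caps and 2n triangles: V = 2·23 = 46, E = 4·23 = 92, F = 2·23 + 2 = 48.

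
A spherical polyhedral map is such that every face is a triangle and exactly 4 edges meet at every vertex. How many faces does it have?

Each face has 3 edges and each edge borders two faces, so 2E = 3F.
Each vertex has degree 4, so 4V = 2E and hence V = 3F/4.
Euler: V − E + F = 2 ⇒ (3F/4) − (3F/2) + F = 2.
Multiply by 8: (6 − 12 + 8)F = 16, i.e. 2F = 16.
So F = 8, E = 3·8/2 = 12, V = 3·8/4 = 6.

8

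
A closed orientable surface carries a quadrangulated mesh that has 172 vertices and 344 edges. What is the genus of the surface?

Every face is a square and each edge borders two faces, so 4F = 2·344, giving F = 172.
χ = V − E + F = 172 − 344 + 172 = 0.
For a closed orientable surface χ = 2 − 2g, so g = (2 − (0))/2 = 1.

1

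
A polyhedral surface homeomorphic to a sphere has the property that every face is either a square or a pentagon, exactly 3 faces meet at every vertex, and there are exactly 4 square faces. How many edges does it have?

Let x be the number of pentagons; then F = 4 + x.
Edge–face incidences: 2E = 4·4 + 5·x = 16 + 5x.
Every vertex has degree 3, so 3V = 2E.
Euler: V − E + F = 2 ⇒ (2E)/3 − E + (4 + x) = 2.
Multiply by 6: 2·(2E) − 3·(2E) + 6·(4 + x) = 12, i.e. 24 + 6x − (16 + 5x) = 12.
Collecting terms: x + 8 = 12, so x = 4.
Then 2E = 16 + 5·4 = 36, so E = 18, V = 2E/3 = 12, F = 4 + 4 = 8.

18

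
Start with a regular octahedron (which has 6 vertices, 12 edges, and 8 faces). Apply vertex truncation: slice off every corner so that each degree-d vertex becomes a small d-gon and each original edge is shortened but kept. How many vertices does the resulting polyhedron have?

24

Truncation replaces each original edge-end by a new vertex, so V′ = 2E = 24.
Each original edge survives, and each old vertex of degree d contributes d new edges; summing degrees gives Σd = 2E, so E′ = E + 2E = 3E = 36.
Each original face survives and each original vertex becomes one new face: F′ = F + V = 14.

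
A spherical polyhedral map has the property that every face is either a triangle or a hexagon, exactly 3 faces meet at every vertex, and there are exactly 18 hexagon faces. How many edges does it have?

Let x be the number of triangles; then F = 18 + x.
Edge–face incidences: 2E = 6·18 + 3·x = 108 + 3x.
Every vertex has degree 3, so 3V = 2E.
Euler: V − E + F = 2 ⇒ (2E)/3 − E + (18 + x) = 2.
Multiply by 6: 2·(2E) − 3·(2E) + 6·(18 + x) = 12, i.e. 108 + 6x − (108 + 3x) = 12.
Collecting terms: 3x = 12, so x = 4.
Then 2E = 108 + 3·4 = 120, so E = 60, V = 2E/3 = 40, F = 18 + 4 = 22.

60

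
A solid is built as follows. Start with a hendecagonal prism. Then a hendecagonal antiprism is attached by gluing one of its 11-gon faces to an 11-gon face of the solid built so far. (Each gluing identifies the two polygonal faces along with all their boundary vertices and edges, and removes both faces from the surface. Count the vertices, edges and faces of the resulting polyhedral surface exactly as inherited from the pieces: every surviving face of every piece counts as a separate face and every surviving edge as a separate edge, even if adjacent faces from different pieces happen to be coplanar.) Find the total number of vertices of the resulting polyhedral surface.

A hendecagonal prism: V=22, E=33, F=13.
Attach a hendecagonal antiprism (V=22, E=44, F=24) along an 11-gon: merge 11 vertices and 11 edges, delete both glued faces → V=33, E=66, F=35.
Check: V − E + F = 33 − 66 + 35 = 2.

33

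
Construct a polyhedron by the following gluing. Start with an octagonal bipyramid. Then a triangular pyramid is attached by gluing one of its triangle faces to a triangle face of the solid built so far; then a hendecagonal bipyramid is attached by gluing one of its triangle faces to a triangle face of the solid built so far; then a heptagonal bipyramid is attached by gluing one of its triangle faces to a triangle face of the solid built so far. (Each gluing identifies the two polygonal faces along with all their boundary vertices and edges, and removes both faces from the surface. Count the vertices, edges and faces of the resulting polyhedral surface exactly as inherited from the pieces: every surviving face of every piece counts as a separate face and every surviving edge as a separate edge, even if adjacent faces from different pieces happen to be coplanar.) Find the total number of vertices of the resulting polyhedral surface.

An octagonal bipyramid: V=10, E=24, F=16.
Attach a triangular pyramid (V=4, E=6, F=4) along a 3-gon: merge 3 vertices and 3 edges, delete both glued faces → V=11, E=27, F=18.
Attach a hendecagonal bipyramid (V=13, E=33, F=22) along a 3-gon: merge 3 vertices and 3 edges, delete both glued faces → V=21, E=57, F=38.
Attach a heptagonal bipyramid (V=9, E=21, F=14) along a 3-gon: merge 3 vertices and 3 edges, delete both glued faces → V=27, E=75, F=50.
Check: V − E + F = 27 − 75 + 50 = 2.

27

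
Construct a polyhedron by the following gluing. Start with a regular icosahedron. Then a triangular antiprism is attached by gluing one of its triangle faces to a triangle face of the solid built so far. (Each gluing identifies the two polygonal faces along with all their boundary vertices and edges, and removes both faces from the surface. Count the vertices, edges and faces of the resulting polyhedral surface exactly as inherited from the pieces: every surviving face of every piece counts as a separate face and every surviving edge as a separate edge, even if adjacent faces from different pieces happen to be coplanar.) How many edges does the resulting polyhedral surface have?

39

A regular icosahedron: V=12, E=30, F=20.
Attach a triangular antiprism (V=6, E=12, F=8) along a 3-gon: merge 3 vertices and 3 edges, delete both glued faces → V=15, E=39, F=26.
Check: V − E + F = 15 − 39 + 26 = 2.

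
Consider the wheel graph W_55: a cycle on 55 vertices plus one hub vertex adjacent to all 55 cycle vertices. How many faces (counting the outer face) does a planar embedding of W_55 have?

W_55 has V = 55 + 1 = 56 vertices and E = 2·55 = 110 edges.
By Euler's formula F = 2 − V + E = 2 − 56 + 110 = 56.

56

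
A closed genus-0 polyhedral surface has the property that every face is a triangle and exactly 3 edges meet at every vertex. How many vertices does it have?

Each face has 3 edges and each edge borders two faces, so 2E = 3F.
Each vertex has degree 3, so 3V = 2E and hence V = 3F/3.
Euler: V − E + F = 2 ⇒ (3F/3) − (3F/2) + F = 2.
Multiply by 6: (6 − 9 + 6)F = 12, i.e. 3F = 12.
So F = 4, E = 3·4/2 = 6, V = 3·4/3 = 4.

4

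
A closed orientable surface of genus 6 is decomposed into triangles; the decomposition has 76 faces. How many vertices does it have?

χ = 2 − 2·6 = -10, and every face is a triangle so 3F = 2E.
E = 3·76/2 = 114. Then V = -10 + E − F = -10 + 114 − 76 = 28.

28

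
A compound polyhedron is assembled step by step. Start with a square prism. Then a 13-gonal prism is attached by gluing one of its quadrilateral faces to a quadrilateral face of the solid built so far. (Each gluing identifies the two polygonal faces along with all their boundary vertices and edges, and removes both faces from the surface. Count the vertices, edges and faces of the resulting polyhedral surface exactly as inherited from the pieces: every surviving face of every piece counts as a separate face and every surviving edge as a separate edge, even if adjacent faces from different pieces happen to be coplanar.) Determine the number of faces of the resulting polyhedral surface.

A square prism: V=8, E=12, F=6.
Attach a 13-gonal prism (V=26, E=39, F=15) along a 4-gon: merge 4 vertices and 4 edges, delete both glued faces → V=30, E=47, F=19.
Check: V − E + F = 30 − 47 + 19 = 2.

19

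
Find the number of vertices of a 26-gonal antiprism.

An antiprism on an n-gon has two n-gon caps and 2n triangles: V = 2·26 = 52, E = 4·26 = 104, F = 2·26 + 2 = 54.

52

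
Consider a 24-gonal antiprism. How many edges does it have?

An antiprism on an n-gon has two n-gon caps and 2n triangles: V = 2·24 = 48, E = 4·24 = 96, F = 2·24 + 2 = 50.
Check: V − E + F = 48 − 96 + 50 = 2.

96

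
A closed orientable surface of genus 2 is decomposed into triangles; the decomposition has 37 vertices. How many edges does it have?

χ = 2 − 2·2 = -2, and every face is a triangle so 3F = 2E.
V − E + F = -2 with E = 3F/2 gives 37 − (3/2 − 1)·F = -2, so F = 78 and E = 117.

117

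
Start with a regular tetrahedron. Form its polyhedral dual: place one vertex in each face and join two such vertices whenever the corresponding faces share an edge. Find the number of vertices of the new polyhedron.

The base solid has V = 4, E = 6, F = 4.
The dual swaps V and F and preserves E: V′ = F = 4, E′ = E = 6, F′ = V = 4.

4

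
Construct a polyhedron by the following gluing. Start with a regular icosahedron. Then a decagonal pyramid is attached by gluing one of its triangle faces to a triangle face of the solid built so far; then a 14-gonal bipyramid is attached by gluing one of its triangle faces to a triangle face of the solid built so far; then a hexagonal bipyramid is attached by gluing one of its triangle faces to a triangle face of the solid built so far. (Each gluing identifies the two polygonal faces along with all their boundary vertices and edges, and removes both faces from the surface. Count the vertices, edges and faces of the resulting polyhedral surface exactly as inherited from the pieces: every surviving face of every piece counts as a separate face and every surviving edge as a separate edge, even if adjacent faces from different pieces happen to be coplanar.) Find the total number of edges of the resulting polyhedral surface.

A regular icosahedron: V=12, E=30, F=20.
Attach a decagonal pyramid (V=11, E=20, F=11) along a 3-gon: merge 3 vertices and 3 edges, delete both glued faces → V=20, E=47, F=29.
Attach a 14-gonal bipyramid (V=16, E=42, F=28) along a 3-gon: merge 3 vertices and 3 edges, delete both glued faces → V=33, E=86, F=55.
Attach a hexagonal bipyramid (V=8, E=18, F=12) along a 3-gon: merge 3 vertices and 3 edges, delete both glued faces → V=38, E=101, F=65.
Check: V − E + F = 38 − 101 + 65 = 2.

101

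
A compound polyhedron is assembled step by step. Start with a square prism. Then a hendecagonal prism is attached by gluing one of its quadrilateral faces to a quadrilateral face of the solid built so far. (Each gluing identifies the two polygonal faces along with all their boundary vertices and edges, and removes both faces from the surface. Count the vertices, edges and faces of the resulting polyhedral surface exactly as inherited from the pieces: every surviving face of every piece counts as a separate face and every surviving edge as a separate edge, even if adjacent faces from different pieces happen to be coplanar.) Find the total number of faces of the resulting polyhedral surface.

17

A square prism: V=8, E=12, F=6.
Attach a hendecagonal prism (V=22, E=33, F=13) along a 4-gon: merge 4 vertices and 4 edges, delete both glued faces → V=26, E=41, F=17.
Check: V − E + F = 26 − 41 + 17 = 2.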